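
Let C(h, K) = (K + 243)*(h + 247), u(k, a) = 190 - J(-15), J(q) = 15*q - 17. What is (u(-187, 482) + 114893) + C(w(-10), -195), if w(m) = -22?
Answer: 126125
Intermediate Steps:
J(q) = -17 + 15*q
u(k, a) = 432 (u(k, a) = 190 - (-17 + 15*(-15)) = 190 - (-17 - 225) = 190 - 1*(-242) = 190 + 242 = 432)
C(h, K) = (243 + K)*(247 + h)
(u(-187, 482) + 114893) + C(w(-10), -195) = (432 + 114893) + (60021 + 243*(-22) + 247*(-195) - 195*(-22)) = 115325 + (60021 - 5346 - 48165 + 4290) = 115325 + 10800 = 126125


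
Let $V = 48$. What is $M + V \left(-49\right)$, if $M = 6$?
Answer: $-2346$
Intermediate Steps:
$M + V \left(-49\right) = 6 + 48 \left(-49\right) = 6 - 2352 = -2346$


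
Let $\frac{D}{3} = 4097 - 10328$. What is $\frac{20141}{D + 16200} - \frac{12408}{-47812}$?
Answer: $- \frac{233012087}{29798829} \approx -7.8195$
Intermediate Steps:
$D = -18693$ ($D = 3 \left(4097 - 10328\right) = 3 \left(-6231\right) = -18693$)
$\frac{20141}{D + 16200} - \frac{12408}{-47812} = \frac{20141}{-18693 + 16200} - \frac{12408}{-47812} = \frac{20141}{-2493} - - \frac{3102}{11953} = 20141 \left(- \frac{1}{2493}\right) + \frac{3102}{11953} = - \frac{20141}{2493} + \frac{3102}{11953} = - \frac{233012087}{29798829}$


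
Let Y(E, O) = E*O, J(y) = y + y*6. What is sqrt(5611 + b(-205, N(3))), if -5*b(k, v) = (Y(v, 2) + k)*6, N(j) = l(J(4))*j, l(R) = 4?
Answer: sqrt(145705)/5 ≈ 76.343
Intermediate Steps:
J(y) = 7*y (J(y) = y + 6*y = 7*y)
N(j) = 4*j
b(k, v) = -12*v/5 - 6*k/5 (b(k, v) = -(v*2 + k)*6/5 = -(2*v + k)*6/5 = -(k + 2*v)*6/5 = -(6*k + 12*v)/5 = -12*v/5 - 6*k/5)
sqrt(5611 + b(-205, N(3))) = sqrt(5611 + (-48*3/5 - 6/5*(-205))) = sqrt(5611 + (-12/5*12 + 246)) = sqrt(5611 + (-144/5 + 246)) = sqrt(5611 + 1086/5) = sqrt(29141/5) = sqrt(145705)/5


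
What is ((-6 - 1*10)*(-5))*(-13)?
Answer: -1040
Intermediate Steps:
((-6 - 1*10)*(-5))*(-13) = ((-6 - 10)*(-5))*(-13) = -16*(-5)*(-13) = 80*(-13) = -1040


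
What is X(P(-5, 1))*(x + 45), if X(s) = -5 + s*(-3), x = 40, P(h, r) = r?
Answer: -680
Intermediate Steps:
X(s) = -5 - 3*s
X(P(-5, 1))*(x + 45) = (-5 - 3*1)*(40 + 45) = (-5 - 3)*85 = -8*85 = -680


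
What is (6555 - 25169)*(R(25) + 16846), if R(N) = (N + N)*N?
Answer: -336838944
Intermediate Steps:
R(N) = 2*N² (R(N) = (2*N)*N = 2*N²)
(6555 - 25169)*(R(25) + 16846) = (6555 - 25169)*(2*25² + 16846) = -18614*(2*625 + 16846) = -18614*(1250 + 16846) = -18614*18096 = -336838944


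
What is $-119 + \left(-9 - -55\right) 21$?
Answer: $847$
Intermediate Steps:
$-119 + \left(-9 - -55\right) 21 = -119 + \left(-9 + 55\right) 21 = -119 + 46 \cdot 21 = -119 + 966 = 847$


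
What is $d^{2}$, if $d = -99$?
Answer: $9801$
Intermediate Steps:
$d^{2} = \left(-99\right)^{2} = 9801$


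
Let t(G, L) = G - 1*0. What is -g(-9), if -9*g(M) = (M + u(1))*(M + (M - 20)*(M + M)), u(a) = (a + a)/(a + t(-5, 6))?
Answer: -1083/2 ≈ -541.50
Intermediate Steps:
t(G, L) = G (t(G, L) = G + 0 = G)
u(a) = 2*a/(-5 + a) (u(a) = (a + a)/(a - 5) = (2*a)/(-5 + a) = 2*a/(-5 + a))
g(M) = -(-½ + M)*(M + 2*M*(-20 + M))/9 (g(M) = -(M + 2*1/(-5 + 1))*(M + (M - 20)*(M + M))/9 = -(M + 2*1/(-4))*(M + (-20 + M)*(2*M))/9 = -(M + 2*1*(-¼))*(M + 2*M*(-20 + M))/9 = -(M - ½)*(M + 2*M*(-20 + M))/9 = -(-½ + M)*(M + 2*M*(-20 + M))/9)
-g(-9) = -(-9)*(-39 - 4*(-9)² + 80*(-9))/18 = -(-9)*(-39 - 4*81 - 720)/18 = -(-9)*(-39 - 324 - 720)/18 = -(-9)*(-1083)/18 = -1*1083/2 = -1083/2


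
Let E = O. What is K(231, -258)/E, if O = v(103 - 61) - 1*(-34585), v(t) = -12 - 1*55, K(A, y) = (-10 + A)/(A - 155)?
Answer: 221/2623368 ≈ 8.4243e-5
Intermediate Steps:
K(A, y) = (-10 + A)/(-155 + A)
v(t) = -67 (v(t) = -12 - 55 = -67)
O = 34518 (O = -67 - 1*(-34585) = -67 + 34585 = 34518)
E = 34518
K(231, -258)/E = ((-10 + 231)/(-155 + 231))/34518 = (221/76)*(1/34518) = 221/2623368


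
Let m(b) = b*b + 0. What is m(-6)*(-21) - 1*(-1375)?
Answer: 619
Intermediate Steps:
m(b) = b**2 (m(b) = b**2 + 0 = b**2)
m(-6)*(-21) - 1*(-1375) = (-6)**2*(-21) - 1*(-1375) = 36*(-21) + 1375 = -756 + 1375 = 619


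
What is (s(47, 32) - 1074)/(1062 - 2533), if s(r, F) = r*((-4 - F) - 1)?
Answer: 2813/1471 ≈ 1.9123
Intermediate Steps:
s(r, F) = r*(-5 - F)
(s(47, 32) - 1074)/(1062 - 2533) = (-1*47*(5 + 32) - 1074)/(1062 - 2533) = (-1*47*37 - 1074)/(-1471) = (-1739 - 1074)*(-1/1471) = -2813*(-1/1471) = 2813/1471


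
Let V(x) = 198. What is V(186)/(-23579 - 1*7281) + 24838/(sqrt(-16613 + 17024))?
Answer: -99/15430 + 24838*sqrt(411)/411 ≈ 1225.2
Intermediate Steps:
V(186)/(-23579 - 1*7281) + 24838/(sqrt(-16613 + 17024)) = 198/(-23579 - 1*7281) + 24838/(sqrt(-16613 + 17024)) = 198/(-23579 - 7281) + 24838/(sqrt(411)) = 198/(-30860) + 24838*(sqrt(411)/411) = 198*(-1/30860) + 24838*sqrt(411)/411 = -99/15430 + 24838*sqrt(411)/411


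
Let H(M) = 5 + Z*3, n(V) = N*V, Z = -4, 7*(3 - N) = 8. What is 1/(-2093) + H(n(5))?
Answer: -14652/2093 ≈ -7.0005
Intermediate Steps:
N = 13/7 (N = 3 - ⅐*8 = 3 - 8/7 = 13/7 ≈ 1.8571)
n(V) = 13*V/7
H(M) = -7 (H(M) = 5 - 4*3 = 5 - 12 = -7)
1/(-2093) + H(n(5)) = 1/(-2093) - 7 = -1/2093 - 7 = -14652/2093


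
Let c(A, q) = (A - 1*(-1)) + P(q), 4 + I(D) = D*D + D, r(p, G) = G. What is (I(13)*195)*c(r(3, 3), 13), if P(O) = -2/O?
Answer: 133500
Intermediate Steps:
I(D) = -4 + D + D² (I(D) = -4 + (D*D + D) = -4 + (D² + D) = -4 + (D + D²) = -4 + D + D²)
c(A, q) = 1 + A - 2/q (c(A, q) = (A - 1*(-1)) - 2/q = (A + 1) - 2/q = (1 + A) - 2/q = 1 + A - 2/q)
(I(13)*195)*c(r(3, 3), 13) = ((-4 + 13 + 13²)*195)*(1 + 3 - 2/13) = ((-4 + 13 + 169)*195)*(1 + 3 - 2*1/13) = (178*195)*(1 + 3 - 2/13) = 34710*(50/13) = 133500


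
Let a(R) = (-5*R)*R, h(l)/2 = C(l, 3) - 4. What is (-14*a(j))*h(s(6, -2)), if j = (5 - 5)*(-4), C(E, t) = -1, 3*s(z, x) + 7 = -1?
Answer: 0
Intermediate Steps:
s(z, x) = -8/3 (s(z, x) = -7/3 + (1/3)*(-1) = -7/3 - 1/3 = -8/3)
j = 0 (j = 0*(-4) = 0)
h(l) = -10 (h(l) = 2*(-1 - 4) = 2*(-5) = -10)
a(R) = -5*R**2
(-14*a(j))*h(s(6, -2)) = -(-70)*0**2*(-10) = -(-70)*0*(-10) = -14*0*(-10) = 0*(-10) = 0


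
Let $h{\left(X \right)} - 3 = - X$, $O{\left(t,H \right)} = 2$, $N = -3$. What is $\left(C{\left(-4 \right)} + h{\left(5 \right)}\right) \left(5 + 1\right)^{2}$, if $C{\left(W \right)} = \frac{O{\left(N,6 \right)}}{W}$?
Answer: $-90$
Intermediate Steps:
$C{\left(W \right)} = \frac{2}{W}$
$h{\left(X \right)} = 3 - X$
$\left(C{\left(-4 \right)} + h{\left(5 \right)}\right) \left(5 + 1\right)^{2} = \left(\frac{2}{-4} + \left(3 - 5\right)\right) \left(5 + 1\right)^{2} = \left(2 \left(- \frac{1}{4}\right) + \left(3 - 5\right)\right) 6^{2} = \left(- \frac{1}{2} - 2\right) 36 = \left(- \frac{5}{2}\right) 36 = -90$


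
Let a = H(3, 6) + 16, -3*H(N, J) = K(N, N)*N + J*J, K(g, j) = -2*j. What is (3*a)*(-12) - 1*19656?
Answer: -20016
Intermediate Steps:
H(N, J) = -J²/3 + 2*N²/3 (H(N, J) = -((-2*N)*N + J*J)/3 = -(-2*N² + J²)/3 = -(J² - 2*N²)/3 = -J²/3 + 2*N²/3)
a = 10 (a = (-⅓*6² + (⅔)*3²) + 16 = (-⅓*36 + (⅔)*9) + 16 = (-12 + 6) + 16 = -6 + 16 = 10)
(3*a)*(-12) - 1*19656 = (3*10)*(-12) - 1*19656 = 30*(-12) - 19656 = -360 - 19656 = -20016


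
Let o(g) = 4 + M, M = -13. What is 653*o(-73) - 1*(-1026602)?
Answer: 1020725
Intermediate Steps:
o(g) = -9 (o(g) = 4 - 13 = -9)
653*o(-73) - 1*(-1026602) = 653*(-9) - 1*(-1026602) = -5877 + 1026602 = 1020725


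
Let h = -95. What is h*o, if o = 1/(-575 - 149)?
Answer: 95/724 ≈ 0.13122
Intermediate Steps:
o = -1/724 (o = 1/(-724) = -1/724 ≈ -0.0013812)
h*o = -95*(-1/724) = 95/724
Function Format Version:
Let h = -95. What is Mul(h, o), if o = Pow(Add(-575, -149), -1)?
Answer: Rational(95, 724) ≈ 0.13122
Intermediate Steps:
o = Rational(-1, 724) (o = Pow(-724, -1) = Rational(-1, 724) ≈ -0.0013812)
Mul(h, o) = Mul(-95, Rational(-1, 724)) = Rational(95, 724)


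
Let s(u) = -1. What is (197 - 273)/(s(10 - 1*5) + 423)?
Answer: -38/211 ≈ -0.18009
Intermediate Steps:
(197 - 273)/(s(10 - 1*5) + 423) = (197 - 273)/(-1 + 423) = -76/422 = -76*1/422 = -38/211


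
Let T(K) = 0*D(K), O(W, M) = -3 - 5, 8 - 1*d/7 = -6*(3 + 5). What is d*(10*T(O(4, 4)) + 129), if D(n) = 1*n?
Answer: 50568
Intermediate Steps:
d = 392 (d = 56 - (-42)*(3 + 5) = 56 - (-42)*8 = 56 - 7*(-48) = 56 + 336 = 392)
D(n) = n
O(W, M) = -8
T(K) = 0 (T(K) = 0*K = 0)
d*(10*T(O(4, 4)) + 129) = 392*(10*0 + 129) = 392*(0 + 129) = 392*129 = 50568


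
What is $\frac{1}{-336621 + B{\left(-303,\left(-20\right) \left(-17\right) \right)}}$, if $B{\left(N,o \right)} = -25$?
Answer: $- \frac{1}{336646} \approx -2.9705 \cdot 10^{-6}$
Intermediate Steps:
$\frac{1}{-336621 + B{\left(-303,\left(-20\right) \left(-17\right) \right)}} = \frac{1}{-336621 - 25} = \frac{1}{-336646} = - \frac{1}{336646}$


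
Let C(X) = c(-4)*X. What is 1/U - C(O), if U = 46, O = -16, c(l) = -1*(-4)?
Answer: 2945/46 ≈ 64.022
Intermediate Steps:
c(l) = 4
C(X) = 4*X
1/U - C(O) = 1/46 - 4*(-16) = 1/46 - 1*(-64) = 1/46 + 64 = 2945/46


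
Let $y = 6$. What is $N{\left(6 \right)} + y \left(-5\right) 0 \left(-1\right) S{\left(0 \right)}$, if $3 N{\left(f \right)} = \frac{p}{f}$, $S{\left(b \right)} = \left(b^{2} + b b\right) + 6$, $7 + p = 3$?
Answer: $- \frac{2}{9} \approx -0.22222$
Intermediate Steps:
$p = -4$ ($p = -7 + 3 = -4$)
$S{\left(b \right)} = 6 + 2 b^{2}$ ($S{\left(b \right)} = \left(b^{2} + b^{2}\right) + 6 = 2 b^{2} + 6 = 6 + 2 b^{2}$)
$N{\left(f \right)} = - \frac{4}{3 f}$ ($N{\left(f \right)} = \frac{\left(-4\right) \frac{1}{f}}{3} = - \frac{4}{3 f}$)
$N{\left(6 \right)} + y \left(-5\right) 0 \left(-1\right) S{\left(0 \right)} = - \frac{4}{3 \cdot 6} + 6 \left(-5\right) 0 \left(-1\right) \left(6 + 2 \cdot 0^{2}\right) = \left(- \frac{4}{3}\right) \frac{1}{6} + \left(-30\right) 0 \left(6 + 2 \cdot 0\right) = - \frac{2}{9} + 0 \left(6 + 0\right) = - \frac{2}{9} + 0 \cdot 6 = - \frac{2}{9} + 0 = - \frac{2}{9}$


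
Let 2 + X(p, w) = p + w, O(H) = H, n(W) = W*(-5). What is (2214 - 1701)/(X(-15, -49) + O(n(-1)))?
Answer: -513/61 ≈ -8.4098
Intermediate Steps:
n(W) = -5*W
X(p, w) = -2 + p + w (X(p, w) = -2 + (p + w) = -2 + p + w)
(2214 - 1701)/(X(-15, -49) + O(n(-1))) = (2214 - 1701)/((-2 - 15 - 49) - 5*(-1)) = 513/(-66 + 5) = 513/(-61) = 513*(-1/61) = -513/61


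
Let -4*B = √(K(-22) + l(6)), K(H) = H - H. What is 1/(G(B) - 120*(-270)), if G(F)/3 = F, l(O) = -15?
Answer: 3840/124416001 + 4*I*√15/5598720045 ≈ 3.0864e-5 + 2.767e-9*I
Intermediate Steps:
K(H) = 0
B = -I*√15/4 (B = -√(0 - 15)/4 = -I*√15/4 ≈ -0.96825*I)
G(F) = 3*F
1/(G(B) - 120*(-270)) = 1/(3*(-I*√15/4) - 120*(-270)) = 1/(-3*I*√15/4 + 32400) = 1/(32400 - 3*I*√15/4)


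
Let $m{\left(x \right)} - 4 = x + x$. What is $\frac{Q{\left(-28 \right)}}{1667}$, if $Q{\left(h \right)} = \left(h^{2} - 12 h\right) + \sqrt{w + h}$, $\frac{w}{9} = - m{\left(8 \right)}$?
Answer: $\frac{1120}{1667} + \frac{4 i \sqrt{13}}{1667} \approx 0.67187 + 0.0086516 i$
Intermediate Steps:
$m{\left(x \right)} = 4 + 2 x$ ($m{\left(x \right)} = 4 + \left(x + x\right) = 4 + 2 x$)
$w = -180$ ($w = 9 \left(- (4 + 2 \cdot 8)\right) = 9 \left(- (4 + 16)\right) = 9 \left(\left(-1\right) 20\right) = 9 \left(-20\right) = -180$)
$Q{\left(h \right)} = h^{2} + \sqrt{-180 + h} - 12 h$ ($Q{\left(h \right)} = \left(h^{2} - 12 h\right) + \sqrt{-180 + h} = h^{2} + \sqrt{-180 + h} - 12 h$)
$\frac{Q{\left(-28 \right)}}{1667} = \frac{\left(-28\right)^{2} + \sqrt{-180 - 28} - -336}{1667} = \left(784 + \sqrt{-208} + 336\right) \frac{1}{1667} = \left(784 + 4 i \sqrt{13} + 336\right) \frac{1}{1667} = \left(1120 + 4 i \sqrt{13}\right) \frac{1}{1667} = \frac{1120}{1667} + \frac{4 i \sqrt{13}}{1667}$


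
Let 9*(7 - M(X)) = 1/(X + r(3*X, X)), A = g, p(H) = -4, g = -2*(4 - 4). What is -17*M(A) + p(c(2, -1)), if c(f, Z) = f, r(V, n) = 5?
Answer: -5518/45 ≈ -122.62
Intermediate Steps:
g = 0 (g = -2*0 = 0)
A = 0
M(X) = 7 - 1/(9*(5 + X)) (M(X) = 7 - 1/(9*(X + 5)) = 7 - 1/(9*(5 + X)))
-17*M(A) + p(c(2, -1)) = -17*(314 + 63*0)/(9*(5 + 0)) - 4 = -17*(314 + 0)/(9*5) - 4 = -17*314/(9*5) - 4 = -17*314/45 - 4 = -5338/45 - 4 = -5518/45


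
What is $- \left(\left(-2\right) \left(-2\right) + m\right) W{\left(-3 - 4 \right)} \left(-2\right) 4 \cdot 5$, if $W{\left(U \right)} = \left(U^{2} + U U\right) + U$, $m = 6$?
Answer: $36400$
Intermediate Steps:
$W{\left(U \right)} = U + 2 U^{2}$ ($W{\left(U \right)} = \left(U^{2} + U^{2}\right) + U = 2 U^{2} + U = U + 2 U^{2}$)
$- \left(\left(-2\right) \left(-2\right) + m\right) W{\left(-3 - 4 \right)} \left(-2\right) 4 \cdot 5 = - \left(\left(-2\right) \left(-2\right) + 6\right) \left(-3 - 4\right) \left(1 + 2 \left(-3 - 4\right)\right) \left(-2\right) 4 \cdot 5 = - \left(4 + 6\right) \left(-3 - 4\right) \left(1 + 2 \left(-3 - 4\right)\right) \left(\left(-8\right) 5\right) = - 10 \left(- 7 \left(1 + 2 \left(-7\right)\right)\right) \left(-40\right) = - 10 \left(- 7 \left(1 - 14\right)\right) \left(-40\right) = - 10 \left(\left(-7\right) \left(-13\right)\right) \left(-40\right) = - 10 \cdot 91 \left(-40\right) = - 910 \left(-40\right) = \left(-1\right) \left(-36400\right) = 36400$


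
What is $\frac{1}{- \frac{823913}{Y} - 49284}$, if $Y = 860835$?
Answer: $- \frac{860835}{42426216053} \approx -2.029 \cdot 10^{-5}$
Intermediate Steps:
$\frac{1}{- \frac{823913}{Y} - 49284} = \frac{1}{- \frac{823913}{860835} - 49284} = \frac{1}{- \frac{42426216053}{860835}} = - \frac{860835}{42426216053}$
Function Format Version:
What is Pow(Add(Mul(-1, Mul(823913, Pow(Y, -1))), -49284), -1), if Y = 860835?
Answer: Rational(-860835, 42426216053) ≈ -2.0290e-5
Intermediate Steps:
Pow(Add(Mul(-1, Mul(823913, Pow(Y, -1))), -49284), -1) = Pow(Add(Mul(-1, Mul(823913, Pow(860835, -1))), -49284), -1) = Pow(Add(Mul(-1, Mul(823913, Rational(1, 860835))), -49284), -1) = Pow(Add(Mul(-1, Rational(823913, 860835)), -49284), -1) = Pow(Add(Rational(-823913, 860835), -49284), -1) = Pow(Rational(-42426216053, 860835), -1) = Rational(-860835, 42426216053)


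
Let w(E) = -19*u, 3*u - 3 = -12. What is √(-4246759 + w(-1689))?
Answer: I*√4246702 ≈ 2060.8*I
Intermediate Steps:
u = -3 (u = 1 + (⅓)*(-12) = 1 - 4 = -3)
w(E) = 57 (w(E) = -19*(-3) = 57)
√(-4246759 + w(-1689)) = √(-4246759 + 57) = √(-4246702) = I*√4246702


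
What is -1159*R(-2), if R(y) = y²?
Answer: -4636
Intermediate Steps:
-1159*R(-2) = -1159*(-2)² = -1159*4 = -4636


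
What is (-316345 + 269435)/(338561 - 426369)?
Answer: 23455/43904 ≈ 0.53423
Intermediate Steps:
(-316345 + 269435)/(338561 - 426369) = -46910/(-87808) = -46910*(-1/87808) = 23455/43904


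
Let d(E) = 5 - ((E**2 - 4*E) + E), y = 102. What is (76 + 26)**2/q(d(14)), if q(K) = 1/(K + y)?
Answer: -488988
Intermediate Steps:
d(E) = 5 - E**2 + 3*E (d(E) = 5 - (E**2 - 3*E) = 5 + (-E**2 + 3*E) = 5 - E**2 + 3*E)
q(K) = 1/(102 + K) (q(K) = 1/(K + 102) = 1/(102 + K))
(76 + 26)**2/q(d(14)) = (76 + 26)**2/(1/(102 + (5 - 1*14**2 + 3*14))) = 102**2/(1/(102 + (5 - 1*196 + 42))) = 10404/(1/(102 + (5 - 196 + 42))) = 10404/(1/(102 - 149)) = 10404/(1/(-47)) = 10404/(-1/47) = 10404*(-47) = -488988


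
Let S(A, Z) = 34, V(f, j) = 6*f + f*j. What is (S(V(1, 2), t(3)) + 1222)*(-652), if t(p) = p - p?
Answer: -818912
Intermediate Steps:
t(p) = 0
(S(V(1, 2), t(3)) + 1222)*(-652) = (34 + 1222)*(-652) = 1256*(-652) = -818912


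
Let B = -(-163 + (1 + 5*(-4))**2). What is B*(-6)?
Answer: 1188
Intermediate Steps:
B = -198 (B = -(-163 + (1 - 20)**2) = -(-163 + (-19)**2) = -(-163 + 361) = -1*198 = -198)
B*(-6) = -198*(-6) = 1188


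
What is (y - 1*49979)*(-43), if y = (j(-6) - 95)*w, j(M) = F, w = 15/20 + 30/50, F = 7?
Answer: 10771027/5 ≈ 2.1542e+6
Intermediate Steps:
w = 27/20 (w = 15*(1/20) + 30*(1/50) = ¾ + ⅗ = 27/20 ≈ 1.3500)
j(M) = 7
y = -594/5 (y = (7 - 95)*(27/20) = -88*27/20 = -594/5 ≈ -118.80)
(y - 1*49979)*(-43) = (-594/5 - 1*49979)*(-43) = (-594/5 - 49979)*(-43) = -250489/5*(-43) = 10771027/5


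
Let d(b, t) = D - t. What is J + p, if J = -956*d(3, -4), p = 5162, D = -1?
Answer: 2294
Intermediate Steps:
d(b, t) = -1 - t
J = -2868 (J = -956*(-1 - 1*(-4)) = -956*(-1 + 4) = -956*3 = -2868)
J + p = -2868 + 5162 = 2294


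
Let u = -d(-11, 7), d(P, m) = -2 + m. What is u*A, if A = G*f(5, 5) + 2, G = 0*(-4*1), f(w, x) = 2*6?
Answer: -10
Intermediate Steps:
f(w, x) = 12
G = 0 (G = 0*(-4) = 0)
A = 2 (A = 0*12 + 2 = 0 + 2 = 2)
u = -5 (u = -(-2 + 7) = -1*5 = -5)
u*A = -5*2 = -10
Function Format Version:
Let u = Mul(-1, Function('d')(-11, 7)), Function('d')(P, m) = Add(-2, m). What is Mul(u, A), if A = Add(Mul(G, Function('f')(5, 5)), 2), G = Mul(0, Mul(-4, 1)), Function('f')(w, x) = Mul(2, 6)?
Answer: -10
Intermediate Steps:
Function('f')(w, x) = 12
G = 0 (G = Mul(0, -4) = 0)
A = 2 (A = Add(Mul(0, 12), 2) = Add(0, 2) = 2)
u = -5 (u = Mul(-1, Add(-2, 7)) = Mul(-1, 5) = -5)
Mul(u, A) = Mul(-5, 2) = -10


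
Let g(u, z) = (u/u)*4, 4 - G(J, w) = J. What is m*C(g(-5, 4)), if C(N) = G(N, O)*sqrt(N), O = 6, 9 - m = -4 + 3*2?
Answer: 0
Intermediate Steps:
m = 7 (m = 9 - (-4 + 3*2) = 9 - (-4 + 6) = 9 - 1*2 = 9 - 2 = 7)
G(J, w) = 4 - J
g(u, z) = 4 (g(u, z) = 1*4 = 4)
C(N) = sqrt(N)*(4 - N) (C(N) = (4 - N)*sqrt(N) = sqrt(N)*(4 - N))
m*C(g(-5, 4)) = 7*(sqrt(4)*(4 - 1*4)) = 7*(2*(4 - 4)) = 7*(2*0) = 7*0 = 0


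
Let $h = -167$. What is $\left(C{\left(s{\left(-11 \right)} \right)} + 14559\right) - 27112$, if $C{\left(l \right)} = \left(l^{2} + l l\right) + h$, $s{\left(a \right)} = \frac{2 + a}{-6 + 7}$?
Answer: $-12558$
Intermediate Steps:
$s{\left(a \right)} = 2 + a$ ($s{\left(a \right)} = \frac{2 + a}{1} = \left(2 + a\right) 1 = 2 + a$)
$C{\left(l \right)} = -167 + 2 l^{2}$ ($C{\left(l \right)} = \left(l^{2} + l l\right) - 167 = \left(l^{2} + l^{2}\right) - 167 = 2 l^{2} - 167 = -167 + 2 l^{2}$)
$\left(C{\left(s{\left(-11 \right)} \right)} + 14559\right) - 27112 = \left(\left(-167 + 2 \left(2 - 11\right)^{2}\right) + 14559\right) - 27112 = \left(\left(-167 + 2 \left(-9\right)^{2}\right) + 14559\right) - 27112 = \left(\left(-167 + 2 \cdot 81\right) + 14559\right) - 27112 = \left(\left(-167 + 162\right) + 14559\right) - 27112 = \left(-5 + 14559\right) - 27112 = 14554 - 27112 = -12558$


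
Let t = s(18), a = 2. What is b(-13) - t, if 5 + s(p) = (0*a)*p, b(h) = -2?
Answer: 3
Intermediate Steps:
s(p) = -5 (s(p) = -5 + (0*2)*p = -5 + 0*p = -5 + 0 = -5)
t = -5
b(-13) - t = -2 - 1*(-5) = -2 + 5 = 3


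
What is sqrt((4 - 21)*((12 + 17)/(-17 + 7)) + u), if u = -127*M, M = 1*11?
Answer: I*sqrt(134770)/10 ≈ 36.711*I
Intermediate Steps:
M = 11
u = -1397 (u = -127*11 = -1397)
sqrt((4 - 21)*((12 + 17)/(-17 + 7)) + u) = sqrt((4 - 21)*((12 + 17)/(-17 + 7)) - 1397) = sqrt(-493/(-10) - 1397) = sqrt(-493*(-1)/10 - 1397) = sqrt(-17*(-29/10) - 1397) = sqrt(493/10 - 1397) = sqrt(-13477/10) = I*sqrt(134770)/10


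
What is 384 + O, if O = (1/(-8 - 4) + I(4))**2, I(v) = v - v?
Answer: 55297/144 ≈ 384.01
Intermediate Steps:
I(v) = 0
O = 1/144 (O = (1/(-8 - 4) + 0)**2 = (1/(-12) + 0)**2 = (-1/12 + 0)**2 = (-1/12)**2 = 1/144 ≈ 0.0069444)
384 + O = 384 + 1/144 = 55297/144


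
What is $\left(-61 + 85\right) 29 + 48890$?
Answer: $49586$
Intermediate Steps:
$\left(-61 + 85\right) 29 + 48890 = 24 \cdot 29 + 48890 = 696 + 48890 = 49586$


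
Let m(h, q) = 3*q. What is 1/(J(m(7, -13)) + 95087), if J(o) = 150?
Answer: 1/95237 ≈ 1.0500e-5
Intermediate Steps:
1/(J(m(7, -13)) + 95087) = 1/(150 + 95087) = 1/95237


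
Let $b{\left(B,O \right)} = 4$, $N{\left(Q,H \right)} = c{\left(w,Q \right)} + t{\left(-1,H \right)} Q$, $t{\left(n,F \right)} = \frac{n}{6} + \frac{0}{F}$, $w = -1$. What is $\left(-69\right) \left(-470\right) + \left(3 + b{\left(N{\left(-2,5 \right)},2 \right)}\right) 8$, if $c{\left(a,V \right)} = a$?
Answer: $32486$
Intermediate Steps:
$t{\left(n,F \right)} = \frac{n}{6}$ ($t{\left(n,F \right)} = n \frac{1}{6} + 0 = \frac{n}{6} + 0 = \frac{n}{6}$)
$N{\left(Q,H \right)} = -1 - \frac{Q}{6}$ ($N{\left(Q,H \right)} = -1 + \frac{1}{6} \left(-1\right) Q = -1 - \frac{Q}{6}$)
$\left(-69\right) \left(-470\right) + \left(3 + b{\left(N{\left(-2,5 \right)},2 \right)}\right) 8 = \left(-69\right) \left(-470\right) + \left(3 + 4\right) 8 = 32430 + 7 \cdot 8 = 32430 + 56 = 32486$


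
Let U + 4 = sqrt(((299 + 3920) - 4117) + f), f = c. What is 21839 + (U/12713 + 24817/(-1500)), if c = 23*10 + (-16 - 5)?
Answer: 416143305979/19069500 + sqrt(311)/12713 ≈ 21822.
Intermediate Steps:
c = 209 (c = 230 - 21 = 209)
f = 209
U = -4 + sqrt(311) (U = -4 + sqrt(((299 + 3920) - 4117) + 209) = -4 + sqrt((4219 - 4117) + 209) = -4 + sqrt(102 + 209) = -4 + sqrt(311) ≈ 13.635)
21839 + (U/12713 + 24817/(-1500)) = 21839 + ((-4 + sqrt(311))/12713 + 24817/(-1500)) = 21839 + ((-4 + sqrt(311))*(1/12713) + 24817*(-1/1500)) = 21839 + ((-4/12713 + sqrt(311)/12713) - 24817/1500) = 21839 + (-315504521/19069500 + sqrt(311)/12713) = 416143305979/19069500 + sqrt(311)/12713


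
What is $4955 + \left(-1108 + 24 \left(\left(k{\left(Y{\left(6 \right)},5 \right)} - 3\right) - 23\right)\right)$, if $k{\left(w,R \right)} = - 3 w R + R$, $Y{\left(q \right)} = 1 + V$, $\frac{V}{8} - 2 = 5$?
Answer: $-17177$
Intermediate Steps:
$V = 56$ ($V = 16 + 8 \cdot 5 = 16 + 40 = 56$)
$Y{\left(q \right)} = 57$ ($Y{\left(q \right)} = 1 + 56 = 57$)
$k{\left(w,R \right)} = R - 3 R w$ ($k{\left(w,R \right)} = - 3 R w + R = R - 3 R w$)
$4955 + \left(-1108 + 24 \left(\left(k{\left(Y{\left(6 \right)},5 \right)} - 3\right) - 23\right)\right) = 4955 + \left(-1108 + 24 \left(\left(5 \left(1 - 171\right) - 3\right) - 23\right)\right) = 4955 + \left(-1108 + 24 \left(\left(5 \left(-170\right) - 3\right) - 23\right)\right) = 4955 + \left(-1108 + 24 \left(\left(-850 - 3\right) - 23\right)\right) = 4955 + \left(-1108 + 24 \left(-853 - 23\right)\right) = 4955 + \left(-1108 + 24 \left(-876\right)\right) = 4955 - 22132 = -17177$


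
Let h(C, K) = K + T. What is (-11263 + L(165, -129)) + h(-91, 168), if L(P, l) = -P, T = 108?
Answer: -11152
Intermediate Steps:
h(C, K) = 108 + K (h(C, K) = K + 108 = 108 + K)
(-11263 + L(165, -129)) + h(-91, 168) = (-11263 - 1*165) + (108 + 168) = (-11263 - 165) + 276 = -11428 + 276 = -11152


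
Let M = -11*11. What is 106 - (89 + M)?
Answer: 138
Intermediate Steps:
M = -121
106 - (89 + M) = 106 - (89 - 121) = 106 - 1*(-32) = 106 + 32 = 138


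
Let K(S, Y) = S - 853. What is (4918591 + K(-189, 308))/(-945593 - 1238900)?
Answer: -4917549/2184493 ≈ -2.2511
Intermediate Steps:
K(S, Y) = -853 + S
(4918591 + K(-189, 308))/(-945593 - 1238900) = (4918591 + (-853 - 189))/(-945593 - 1238900) = (4918591 - 1042)/(-2184493) = 4917549*(-1/2184493) = -4917549/2184493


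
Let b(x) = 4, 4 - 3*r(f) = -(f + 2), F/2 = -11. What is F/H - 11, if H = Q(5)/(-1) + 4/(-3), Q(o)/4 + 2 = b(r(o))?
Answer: -121/14 ≈ -8.6429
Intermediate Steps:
F = -22 (F = 2*(-11) = -22)
r(f) = 2 + f/3 (r(f) = 4/3 - (-1)*(f + 2)/3 = 4/3 - (-1)*(2 + f)/3 = 4/3 - (-2 - f)/3 = 4/3 + (2/3 + f/3) = 2 + f/3)
Q(o) = 8 (Q(o) = -8 + 4*4 = -8 + 16 = 8)
H = -28/3 (H = 8/(-1) + 4/(-3) = 8*(-1) + 4*(-1/3) = -8 - 4/3 = -28/3 ≈ -9.3333)
F/H - 11 = -22/(-28/3) - 11 = -3/28*(-22) - 11 = 33/14 - 11 = -121/14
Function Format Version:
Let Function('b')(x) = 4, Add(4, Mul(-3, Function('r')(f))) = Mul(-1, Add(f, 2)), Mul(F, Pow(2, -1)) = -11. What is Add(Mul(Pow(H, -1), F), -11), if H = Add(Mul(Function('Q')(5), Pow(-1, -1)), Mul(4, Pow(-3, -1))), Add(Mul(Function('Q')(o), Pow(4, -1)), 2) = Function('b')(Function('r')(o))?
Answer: Rational(-121, 14) ≈ -8.6429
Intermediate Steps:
F = -22 (F = Mul(2, -11) = -22)
Function('r')(f) = Add(2, Mul(Rational(1, 3), f)) (Function('r')(f) = Add(Rational(4, 3), Mul(Rational(-1, 3), Mul(-1, Add(f, 2)))) = Add(Rational(4, 3), Mul(Rational(-1, 3), Mul(-1, Add(2, f)))) = Add(Rational(4, 3), Mul(Rational(-1, 3), Add(-2, Mul(-1, f)))) = Add(Rational(4, 3), Add(Rational(2, 3), Mul(Rational(1, 3), f))) = Add(2, Mul(Rational(1, 3), f)))
Function('Q')(o) = 8 (Function('Q')(o) = Add(-8, Mul(4, 4)) = Add(-8, 16) = 8)
H = Rational(-28, 3) (H = Add(Mul(8, Pow(-1, -1)), Mul(4, Pow(-3, -1))) = Add(Mul(8, -1), Mul(4, Rational(-1, 3))) = Add(-8, Rational(-4, 3)) = Rational(-28, 3) ≈ -9.3333)
Add(Mul(Pow(H, -1), F), -11) = Add(Mul(Pow(Rational(-28, 3), -1), -22), -11) = Add(Mul(Rational(-3, 28), -22), -11) = Add(Rational(33, 14), -11) = Rational(-121, 14)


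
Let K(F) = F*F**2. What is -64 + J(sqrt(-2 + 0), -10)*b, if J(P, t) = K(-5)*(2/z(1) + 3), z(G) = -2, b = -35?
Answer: 8686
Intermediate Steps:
K(F) = F**3
J(P, t) = -250 (J(P, t) = (-5)**3*(2/(-2) + 3) = -125*(2*(-1/2) + 3) = -125*(-1 + 3) = -125*2 = -250)
-64 + J(sqrt(-2 + 0), -10)*b = -64 - 250*(-35) = -64 + 8750 = 8686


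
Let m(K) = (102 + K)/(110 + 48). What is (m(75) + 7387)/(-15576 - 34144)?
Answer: -1167323/7855760 ≈ -0.14859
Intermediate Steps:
m(K) = 51/79 + K/158 (m(K) = (102 + K)/158 = (102 + K)*(1/158) = 51/79 + K/158)
(m(75) + 7387)/(-15576 - 34144) = ((51/79 + (1/158)*75) + 7387)/(-15576 - 34144) = ((51/79 + 75/158) + 7387)/(-49720) = (177/158 + 7387)*(-1/49720) = (1167323/158)*(-1/49720) = -1167323/7855760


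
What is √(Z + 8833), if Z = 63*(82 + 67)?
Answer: 2*√4555 ≈ 134.98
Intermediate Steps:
Z = 9387 (Z = 63*149 = 9387)
√(Z + 8833) = √(9387 + 8833) = √18220 = 2*√4555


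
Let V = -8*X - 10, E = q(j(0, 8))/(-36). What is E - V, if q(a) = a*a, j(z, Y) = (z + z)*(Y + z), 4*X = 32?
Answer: 74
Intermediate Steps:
X = 8 (X = (¼)*32 = 8)
j(z, Y) = 2*z*(Y + z) (j(z, Y) = (2*z)*(Y + z) = 2*z*(Y + z))
q(a) = a²
E = 0 (E = (2*0*(8 + 0))²/(-36) = (2*0*8)²*(-1/36) = 0²*(-1/36) = 0*(-1/36) = 0)
V = -74 (V = -8*8 - 10 = -64 - 10 = -74)
E - V = 0 - 1*(-74) = 0 + 74 = 74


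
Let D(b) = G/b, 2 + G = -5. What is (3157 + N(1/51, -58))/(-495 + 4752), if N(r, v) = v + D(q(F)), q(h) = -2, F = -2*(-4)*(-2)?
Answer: 6205/8514 ≈ 0.72880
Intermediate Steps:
G = -7 (G = -2 - 5 = -7)
F = -16 (F = 8*(-2) = -16)
D(b) = -7/b
N(r, v) = 7/2 + v (N(r, v) = v - 7/(-2) = v - 7*(-1/2) = v + 7/2 = 7/2 + v)
(3157 + N(1/51, -58))/(-495 + 4752) = (3157 + (7/2 - 58))/(-495 + 4752) = (3157 - 109/2)/4257 = (6205/2)*(1/4257) = 6205/8514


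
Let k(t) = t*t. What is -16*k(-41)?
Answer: -26896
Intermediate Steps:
k(t) = t²
-16*k(-41) = -16*(-41)² = -16*1681 = -26896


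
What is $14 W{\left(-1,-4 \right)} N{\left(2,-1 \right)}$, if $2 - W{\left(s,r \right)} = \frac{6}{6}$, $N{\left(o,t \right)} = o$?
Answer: $28$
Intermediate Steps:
$W{\left(s,r \right)} = 1$ ($W{\left(s,r \right)} = 2 - \frac{6}{6} = 2 - 6 \cdot \frac{1}{6} = 2 - 1 = 1$)
$14 W{\left(-1,-4 \right)} N{\left(2,-1 \right)} = 14 \cdot 1 \cdot 2 = 14 \cdot 2 = 28$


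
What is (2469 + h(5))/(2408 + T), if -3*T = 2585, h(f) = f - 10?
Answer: 7392/4639 ≈ 1.5934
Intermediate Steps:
h(f) = -10 + f
T = -2585/3 (T = -1/3*2585 = -2585/3 ≈ -861.67)
(2469 + h(5))/(2408 + T) = (2469 + (-10 + 5))/(2408 - 2585/3) = (2469 - 5)/(4639/3) = 2464*(3/4639) = 7392/4639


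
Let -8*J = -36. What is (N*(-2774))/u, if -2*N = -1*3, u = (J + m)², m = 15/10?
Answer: -1387/12 ≈ -115.58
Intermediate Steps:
J = 9/2 (J = -⅛*(-36) = 9/2 ≈ 4.5000)
m = 3/2 (m = 15*(⅒) = 3/2 ≈ 1.5000)
u = 36 (u = (9/2 + 3/2)² = 6² = 36)
N = 3/2 (N = -(-1)*3/2 = -½*(-3) = 3/2 ≈ 1.5000)
(N*(-2774))/u = ((3/2)*(-2774))/36 = -4161*1/36 = -1387/12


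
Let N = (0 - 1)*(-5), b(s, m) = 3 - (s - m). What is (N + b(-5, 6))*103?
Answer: 1957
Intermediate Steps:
b(s, m) = 3 + m - s (b(s, m) = 3 + (m - s) = 3 + m - s)
N = 5 (N = -1*(-5) = 5)
(N + b(-5, 6))*103 = (5 + (3 + 6 - 1*(-5)))*103 = (5 + (3 + 6 + 5))*103 = (5 + 14)*103 = 19*103 = 1957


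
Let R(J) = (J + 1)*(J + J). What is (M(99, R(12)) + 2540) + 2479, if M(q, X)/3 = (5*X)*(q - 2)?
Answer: 458979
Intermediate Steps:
R(J) = 2*J*(1 + J) (R(J) = (1 + J)*(2*J) = 2*J*(1 + J))
M(q, X) = 15*X*(-2 + q) (M(q, X) = 3*((5*X)*(q - 2)) = 3*((5*X)*(-2 + q)) = 3*(5*X*(-2 + q)) = 15*X*(-2 + q))
(M(99, R(12)) + 2540) + 2479 = (15*(2*12*(1 + 12))*(-2 + 99) + 2540) + 2479 = (15*(2*12*13)*97 + 2540) + 2479 = (15*312*97 + 2540) + 2479 = (453960 + 2540) + 2479 = 456500 + 2479 = 458979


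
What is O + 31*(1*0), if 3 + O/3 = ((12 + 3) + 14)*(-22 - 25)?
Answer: -4098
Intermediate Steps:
O = -4098 (O = -9 + 3*(((12 + 3) + 14)*(-22 - 25)) = -9 + 3*((15 + 14)*(-47)) = -9 + 3*(29*(-47)) = -9 + 3*(-1363) = -9 - 4089 = -4098)
O + 31*(1*0) = -4098 + 31*(1*0) = -4098 + 31*0 = -4098 + 0 = -4098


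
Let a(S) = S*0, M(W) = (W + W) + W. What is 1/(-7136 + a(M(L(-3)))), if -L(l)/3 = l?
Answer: -1/7136 ≈ -0.00014013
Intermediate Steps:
L(l) = -3*l
M(W) = 3*W (M(W) = 2*W + W = 3*W)
a(S) = 0
1/(-7136 + a(M(L(-3)))) = 1/(-7136 + 0) = 1/(-7136) = -1/7136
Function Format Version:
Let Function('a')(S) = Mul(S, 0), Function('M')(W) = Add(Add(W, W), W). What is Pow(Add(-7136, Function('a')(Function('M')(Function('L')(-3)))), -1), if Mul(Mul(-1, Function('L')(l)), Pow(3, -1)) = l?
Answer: Rational(-1, 7136) ≈ -0.00014013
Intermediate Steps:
Function('L')(l) = Mul(-3, l)
Function('M')(W) = Mul(3, W) (Function('M')(W) = Add(Mul(2, W), W) = Mul(3, W))
Function('a')(S) = 0
Pow(Add(-7136, Function('a')(Function('M')(Function('L')(-3)))), -1) = Pow(Add(-7136, 0), -1) = Pow(-7136, -1) = Rational(-1, 7136)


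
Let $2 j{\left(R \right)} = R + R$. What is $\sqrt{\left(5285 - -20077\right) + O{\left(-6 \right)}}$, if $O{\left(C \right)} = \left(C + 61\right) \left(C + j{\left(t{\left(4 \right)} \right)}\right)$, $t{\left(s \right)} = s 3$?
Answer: $2 \sqrt{6423} \approx 160.29$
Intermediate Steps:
$t{\left(s \right)} = 3 s$
$j{\left(R \right)} = R$ ($j{\left(R \right)} = \frac{R + R}{2} = \frac{2 R}{2} = R$)
$O{\left(C \right)} = \left(12 + C\right) \left(61 + C\right)$ ($O{\left(C \right)} = \left(C + 61\right) \left(C + 3 \cdot 4\right) = \left(61 + C\right) \left(C + 12\right) = \left(61 + C\right) \left(12 + C\right) = \left(12 + C\right) \left(61 + C\right)$)
$\sqrt{\left(5285 - -20077\right) + O{\left(-6 \right)}} = \sqrt{\left(5285 - -20077\right) + \left(732 + \left(-6\right)^{2} + 73 \left(-6\right)\right)} = \sqrt{\left(5285 + 20077\right) + \left(732 + 36 - 438\right)} = \sqrt{25362 + 330} = \sqrt{25692} = 2 \sqrt{6423}$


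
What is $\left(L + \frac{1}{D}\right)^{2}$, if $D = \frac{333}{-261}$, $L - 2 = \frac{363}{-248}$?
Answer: $\frac{5157441}{84198976} \approx 0.061253$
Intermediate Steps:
$L = \frac{133}{248}$ ($L = 2 + \frac{363}{-248} = 2 + 363 \left(- \frac{1}{248}\right) = 2 - \frac{363}{248} = \frac{133}{248} \approx 0.53629$)
$D = - \frac{37}{29}$ ($D = 333 \left(- \frac{1}{261}\right) = - \frac{37}{29} \approx -1.2759$)
$\left(L + \frac{1}{D}\right)^{2} = \left(\frac{133}{248} + \frac{1}{- \frac{37}{29}}\right)^{2} = \left(\frac{133}{248} - \frac{29}{37}\right)^{2} = \left(- \frac{2271}{9176}\right)^{2} = \frac{5157441}{84198976}$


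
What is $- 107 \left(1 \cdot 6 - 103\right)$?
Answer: $10379$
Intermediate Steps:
$- 107 \left(1 \cdot 6 - 103\right) = - 107 \left(6 - 103\right) = \left(-107\right) \left(-97\right) = 10379$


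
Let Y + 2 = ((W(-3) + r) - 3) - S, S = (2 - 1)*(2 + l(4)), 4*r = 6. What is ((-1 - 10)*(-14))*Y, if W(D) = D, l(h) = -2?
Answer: -1001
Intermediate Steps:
r = 3/2 (r = (¼)*6 = 3/2 ≈ 1.5000)
S = 0 (S = (2 - 1)*(2 - 2) = 1*0 = 0)
Y = -13/2 (Y = -2 + (((-3 + 3/2) - 3) - 1*0) = -2 + ((-3/2 - 3) + 0) = -2 + (-9/2 + 0) = -2 - 9/2 = -13/2 ≈ -6.5000)
((-1 - 10)*(-14))*Y = ((-1 - 10)*(-14))*(-13/2) = -11*(-14)*(-13/2) = 154*(-13/2) = -1001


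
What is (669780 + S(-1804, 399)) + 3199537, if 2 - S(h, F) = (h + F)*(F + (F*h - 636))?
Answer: -1007777046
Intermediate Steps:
S(h, F) = 2 - (F + h)*(-636 + F + F*h) (S(h, F) = 2 - (h + F)*(F + (F*h - 636)) = 2 - (F + h)*(F + (-636 + F*h)) = 2 - (F + h)*(-636 + F + F*h))
(669780 + S(-1804, 399)) + 3199537 = (669780 + (2 - 1*399**2 + 636*399 + 636*(-1804) - 1*399*(-1804) - 1*399*(-1804)**2 - 1*(-1804)*399**2)) + 3199537 = (669780 + (2 - 1*159201 + 253764 - 1147344 + 719796 - 1*399*3254416 - 1*(-1804)*159201)) + 3199537 = (669780 + (2 - 159201 + 253764 - 1147344 + 719796 - 1298511984 + 287198604)) + 3199537 = (669780 - 1011646363) + 3199537 = -1010976583 + 3199537 = -1007777046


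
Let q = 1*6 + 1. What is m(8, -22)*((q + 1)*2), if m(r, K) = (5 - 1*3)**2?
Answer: 64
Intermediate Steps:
q = 7 (q = 6 + 1 = 7)
m(r, K) = 4 (m(r, K) = (5 - 3)**2 = 2**2 = 4)
m(8, -22)*((q + 1)*2) = 4*((7 + 1)*2) = 4*(8*2) = 4*16 = 64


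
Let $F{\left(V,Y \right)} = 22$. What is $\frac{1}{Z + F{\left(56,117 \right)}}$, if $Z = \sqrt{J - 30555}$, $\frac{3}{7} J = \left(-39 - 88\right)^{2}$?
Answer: $- \frac{33}{9893} + \frac{\sqrt{63714}}{19786} \approx 0.0094216$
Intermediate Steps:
$J = \frac{112903}{3}$ ($J = \frac{7 \left(-39 - 88\right)^{2}}{3} = \frac{7 \left(-127\right)^{2}}{3} = \frac{7}{3} \cdot 16129 = \frac{112903}{3} \approx 37634.0$)
$Z = \frac{\sqrt{63714}}{3}$ ($Z = \sqrt{\frac{112903}{3} - 30555} = \sqrt{\frac{21238}{3}} = \frac{\sqrt{63714}}{3} \approx 84.139$)
$\frac{1}{Z + F{\left(56,117 \right)}} = \frac{1}{\frac{\sqrt{63714}}{3} + 22} = \frac{1}{22 + \frac{\sqrt{63714}}{3}}$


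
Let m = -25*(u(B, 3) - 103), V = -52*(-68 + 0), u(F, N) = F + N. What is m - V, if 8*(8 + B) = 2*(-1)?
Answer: -3319/4 ≈ -829.75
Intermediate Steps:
B = -33/4 (B = -8 + (2*(-1))/8 = -8 + (⅛)*(-2) = -8 - ¼ = -33/4 ≈ -8.2500)
V = 3536 (V = -52*(-68) = 3536)
m = 10825/4 (m = -25*((-33/4 + 3) - 103) = -25*(-21/4 - 103) = -25*(-433/4) = 10825/4 ≈ 2706.3)
m - V = 10825/4 - 1*3536 = 10825/4 - 3536 = -3319/4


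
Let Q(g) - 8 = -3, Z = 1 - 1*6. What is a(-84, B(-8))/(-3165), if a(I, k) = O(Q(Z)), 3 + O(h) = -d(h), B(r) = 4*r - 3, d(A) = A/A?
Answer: 4/3165 ≈ 0.0012638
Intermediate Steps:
Z = -5 (Z = 1 - 6 = -5)
d(A) = 1
Q(g) = 5 (Q(g) = 8 - 3 = 5)
B(r) = -3 + 4*r
O(h) = -4 (O(h) = -3 - 1*1 = -3 - 1 = -4)
a(I, k) = -4
a(-84, B(-8))/(-3165) = -4/(-3165) = -4*(-1/3165) = 4/3165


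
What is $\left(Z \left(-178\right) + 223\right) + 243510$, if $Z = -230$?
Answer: $284673$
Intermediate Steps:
$\left(Z \left(-178\right) + 223\right) + 243510 = \left(\left(-230\right) \left(-178\right) + 223\right) + 243510 = \left(40940 + 223\right) + 243510 = 41163 + 243510 = 284673$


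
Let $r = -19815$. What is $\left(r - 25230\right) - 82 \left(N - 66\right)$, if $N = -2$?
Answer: $-39469$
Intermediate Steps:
$\left(r - 25230\right) - 82 \left(N - 66\right) = \left(-19815 - 25230\right) - 82 \left(-2 - 66\right) = -45045 - -5576 = -45045 + 5576 = -39469$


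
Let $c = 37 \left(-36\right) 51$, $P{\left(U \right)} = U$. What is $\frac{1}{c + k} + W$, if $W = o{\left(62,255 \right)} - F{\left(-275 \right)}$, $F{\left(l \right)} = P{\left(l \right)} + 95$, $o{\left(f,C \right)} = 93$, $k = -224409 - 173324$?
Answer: $\frac{127126544}{465665} \approx 273.0$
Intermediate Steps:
$k = -397733$ ($k = -224409 - 173324 = -397733$)
$c = -67932$ ($c = \left(-1332\right) 51 = -67932$)
$F{\left(l \right)} = 95 + l$ ($F{\left(l \right)} = l + 95 = 95 + l$)
$W = 273$ ($W = 93 - \left(95 - 275\right) = 93 - -180 = 93 + 180 = 273$)
$\frac{1}{c + k} + W = \frac{1}{-67932 - 397733} + 273 = \frac{1}{-465665} + 273 = - \frac{1}{465665} + 273 = \frac{127126544}{465665}$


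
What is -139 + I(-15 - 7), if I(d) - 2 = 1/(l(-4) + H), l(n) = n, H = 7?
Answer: -410/3 ≈ -136.67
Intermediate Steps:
I(d) = 7/3 (I(d) = 2 + 1/(-4 + 7) = 2 + 1/3 = 7/3)
-139 + I(-15 - 7) = -139 + 7/3 = -410/3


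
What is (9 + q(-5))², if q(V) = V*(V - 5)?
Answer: 3481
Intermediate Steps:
q(V) = V*(-5 + V)
(9 + q(-5))² = (9 - 5*(-5 - 5))² = (9 - 5*(-10))² = (9 + 50)² = 59² = 3481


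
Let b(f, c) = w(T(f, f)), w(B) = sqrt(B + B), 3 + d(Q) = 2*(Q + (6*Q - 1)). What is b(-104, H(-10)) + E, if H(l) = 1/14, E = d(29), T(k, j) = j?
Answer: 401 + 4*I*sqrt(13) ≈ 401.0 + 14.422*I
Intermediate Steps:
d(Q) = -5 + 14*Q (d(Q) = -3 + 2*(Q + (6*Q - 1)) = -3 + 2*(Q + (-1 + 6*Q)) = -3 + 2*(-1 + 7*Q) = -3 + (-2 + 14*Q) = -5 + 14*Q)
w(B) = sqrt(2)*sqrt(B) (w(B) = sqrt(2*B) = sqrt(2)*sqrt(B))
E = 401 (E = -5 + 14*29 = -5 + 406 = 401)
H(l) = 1/14
b(f, c) = sqrt(2)*sqrt(f)
b(-104, H(-10)) + E = sqrt(2)*sqrt(-104) + 401 = sqrt(2)*(2*I*sqrt(26)) + 401 = 4*I*sqrt(13) + 401 = 401 + 4*I*sqrt(13)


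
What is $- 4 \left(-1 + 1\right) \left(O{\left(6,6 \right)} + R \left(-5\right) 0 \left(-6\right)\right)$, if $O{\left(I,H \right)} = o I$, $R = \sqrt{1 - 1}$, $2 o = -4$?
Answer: $0$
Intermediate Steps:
$o = -2$ ($o = \frac{1}{2} \left(-4\right) = -2$)
$R = 0$ ($R = \sqrt{0} = 0$)
$O{\left(I,H \right)} = - 2 I$
$- 4 \left(-1 + 1\right) \left(O{\left(6,6 \right)} + R \left(-5\right) 0 \left(-6\right)\right) = - 4 \left(-1 + 1\right) \left(\left(-2\right) 6 + 0 \left(-5\right) 0 \left(-6\right)\right) = \left(-4\right) 0 \left(-12 + 0 \cdot 0 \left(-6\right)\right) = 0 \left(-12 + 0 \left(-6\right)\right) = 0 \left(-12 + 0\right) = 0 \left(-12\right) = 0$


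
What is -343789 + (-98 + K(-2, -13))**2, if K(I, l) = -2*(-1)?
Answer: -334573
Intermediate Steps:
K(I, l) = 2
-343789 + (-98 + K(-2, -13))**2 = -343789 + (-98 + 2)**2 = -343789 + (-96)**2 = -343789 + 9216 = -334573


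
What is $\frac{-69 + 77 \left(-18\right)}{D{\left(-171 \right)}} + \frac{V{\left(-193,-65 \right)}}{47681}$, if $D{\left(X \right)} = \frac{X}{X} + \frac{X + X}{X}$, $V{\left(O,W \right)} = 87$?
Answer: $- \frac{23125198}{47681} \approx -485.0$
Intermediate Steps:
$D{\left(X \right)} = 3$ ($D{\left(X \right)} = 1 + \frac{2 X}{X} = 1 + 2 = 3$)
$\frac{-69 + 77 \left(-18\right)}{D{\left(-171 \right)}} + \frac{V{\left(-193,-65 \right)}}{47681} = \frac{-69 + 77 \left(-18\right)}{3} + \frac{87}{47681} = \left(-69 - 1386\right) \frac{1}{3} + 87 \cdot \frac{1}{47681} = \left(-1455\right) \frac{1}{3} + \frac{87}{47681} = -485 + \frac{87}{47681} = - \frac{23125198}{47681}$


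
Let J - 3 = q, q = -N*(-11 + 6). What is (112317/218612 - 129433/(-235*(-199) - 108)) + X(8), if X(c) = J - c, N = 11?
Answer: 486933771473/10199780084 ≈ 47.740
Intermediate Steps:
q = 55 (q = -11*(-11 + 6) = -11*(-5) = -1*(-55) = 55)
J = 58 (J = 3 + 55 = 58)
X(c) = 58 - c
(112317/218612 - 129433/(-235*(-199) - 108)) + X(8) = (112317/218612 - 129433/(-235*(-199) - 108)) + (58 - 1*8) = (112317*(1/218612) - 129433/(46765 - 108)) + (58 - 8) = (112317/218612 - 129433/46657) + 50 = -23055232727/10199780084 + 50 = 486933771473/10199780084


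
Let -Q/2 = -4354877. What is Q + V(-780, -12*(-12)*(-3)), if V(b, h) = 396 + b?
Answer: 8709370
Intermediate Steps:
Q = 8709754 (Q = -2*(-4354877) = 8709754)
Q + V(-780, -12*(-12)*(-3)) = 8709754 + (396 - 780) = 8709754 - 384 = 8709370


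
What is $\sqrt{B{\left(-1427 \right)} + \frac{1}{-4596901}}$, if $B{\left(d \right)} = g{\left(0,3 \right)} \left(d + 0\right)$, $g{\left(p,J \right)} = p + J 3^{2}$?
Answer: $\frac{i \sqrt{814175517416245630}}{4596901} \approx 196.29 i$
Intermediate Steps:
$g{\left(p,J \right)} = p + 9 J$ ($g{\left(p,J \right)} = p + J 9 = p + 9 J$)
$B{\left(d \right)} = 27 d$ ($B{\left(d \right)} = \left(0 + 9 \cdot 3\right) \left(d + 0\right) = \left(0 + 27\right) d = 27 d$)
$\sqrt{B{\left(-1427 \right)} + \frac{1}{-4596901}} = \sqrt{27 \left(-1427\right) + \frac{1}{-4596901}} = \sqrt{-38529 - \frac{1}{4596901}} = \sqrt{- \frac{177113998630}{4596901}} = \frac{i \sqrt{814175517416245630}}{4596901}$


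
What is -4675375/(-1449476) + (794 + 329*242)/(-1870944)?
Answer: 179808532081/56497675528 ≈ 3.1826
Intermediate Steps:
-4675375/(-1449476) + (794 + 329*242)/(-1870944) = -4675375*(-1/1449476) + (794 + 79618)*(-1/1870944) = 4675375/1449476 + 80412*(-1/1870944) = 4675375/1449476 - 6701/155912 = 179808532081/56497675528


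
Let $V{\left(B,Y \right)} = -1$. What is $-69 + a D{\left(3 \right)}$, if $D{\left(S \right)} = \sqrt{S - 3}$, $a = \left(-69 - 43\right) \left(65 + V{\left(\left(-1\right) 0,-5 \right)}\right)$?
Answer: $-69$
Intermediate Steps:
$a = -7168$ ($a = \left(-69 - 43\right) \left(65 - 1\right) = \left(-112\right) 64 = -7168$)
$D{\left(S \right)} = \sqrt{-3 + S}$
$-69 + a D{\left(3 \right)} = -69 - 7168 \sqrt{-3 + 3} = -69 - 7168 \sqrt{0} = -69 - 0 = -69 + 0 = -69$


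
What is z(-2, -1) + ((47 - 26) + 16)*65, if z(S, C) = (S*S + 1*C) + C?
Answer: 2407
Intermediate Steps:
z(S, C) = S² + 2*C (z(S, C) = (S² + C) + C = (C + S²) + C = S² + 2*C)
z(-2, -1) + ((47 - 26) + 16)*65 = ((-2)² + 2*(-1)) + ((47 - 26) + 16)*65 = (4 - 2) + (21 + 16)*65 = 2 + 37*65 = 2 + 2405 = 2407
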